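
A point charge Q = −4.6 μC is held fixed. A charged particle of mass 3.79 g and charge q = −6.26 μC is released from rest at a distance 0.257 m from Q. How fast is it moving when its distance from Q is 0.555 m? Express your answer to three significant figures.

Only the electrostatic force acts, so mechanical energy is conserved: ½mv² = U₁ − U₂ = kQq(1/r₁ − 1/r₂).
U₁ − U₂ = (8.99×10⁹ N·m²/C²)(-4.60×10⁻⁶ C)(-6.26×10⁻⁶ C)(1/0.257 − 1/0.555) = 0.541 J.
v = √(2·0.541/3.79×10⁻³) = 16.9 m/s.

16.9 m/s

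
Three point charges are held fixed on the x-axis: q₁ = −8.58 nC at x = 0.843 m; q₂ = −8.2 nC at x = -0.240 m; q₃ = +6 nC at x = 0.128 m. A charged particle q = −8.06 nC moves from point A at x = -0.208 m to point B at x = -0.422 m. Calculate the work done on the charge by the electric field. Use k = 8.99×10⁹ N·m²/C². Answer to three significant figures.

The work done by the electric force is W_field = −ΔU = −q(V_B − V_A) = q(V_A − V_B).
At A: distances to the source charges are 1.05 m, 0.0320 m, 0.336 m; V_A = Σ kqᵢ/rᵢ = -2220 V.
At B: distances to the source charges are 1.26 m, 0.182 m, 0.550 m; V_B = Σ kqᵢ/rᵢ = -368 V.
ΔV = V_B − V_A = 1850 V.
W_field = −qΔV = −(-8.06×10⁻⁹ C)(1850 V) = 1.49×10⁻⁵ J.

1.49×10⁻⁵ J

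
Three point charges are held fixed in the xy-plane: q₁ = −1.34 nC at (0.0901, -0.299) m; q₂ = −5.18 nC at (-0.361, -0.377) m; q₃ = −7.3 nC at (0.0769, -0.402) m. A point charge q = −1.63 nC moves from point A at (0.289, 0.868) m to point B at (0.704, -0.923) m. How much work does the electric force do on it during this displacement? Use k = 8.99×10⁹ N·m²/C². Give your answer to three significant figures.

The work done by the electric force is W_field = −ΔU = −q(V_B − V_A) = q(V_A − V_B).
At A: distances to the source charges are 1.18 m, 1.40 m, 1.29 m; V_A = Σ kqᵢ/rᵢ = -94.3 V.
At B: distances to the source charges are 0.875 m, 1.20 m, 0.815 m; V_B = Σ kqᵢ/rᵢ = -133 V.
ΔV = V_B − V_A = -38.9 V.
W_field = −qΔV = −(-1.63×10⁻⁹ C)(-38.9 V) = -6.34×10⁻⁸ J.

-6.34×10⁻⁸ J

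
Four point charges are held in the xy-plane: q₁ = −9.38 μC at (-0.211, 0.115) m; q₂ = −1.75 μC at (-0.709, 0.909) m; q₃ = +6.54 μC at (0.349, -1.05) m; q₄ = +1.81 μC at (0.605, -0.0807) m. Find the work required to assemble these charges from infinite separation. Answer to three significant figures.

The assembly work is the sum of pairwise potential energies, U = Σ_{i<j} kqᵢqⱼ/rᵢⱼ.
Pair separations: r₁₂ = 0.937 m, r₁₃ = 1.29 m, r₁₄ = 0.839 m, r₂₃ = 2.23 m, r₂₄ = 1.65 m, r₃₄ = 1.00 m.
Summing all 6 pair terms gives U = -0.408 J.

-0.408 J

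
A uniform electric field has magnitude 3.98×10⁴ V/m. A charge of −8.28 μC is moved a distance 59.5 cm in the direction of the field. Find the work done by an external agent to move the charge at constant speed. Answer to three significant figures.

The potential change for a displacement 59.5 cm in the direction of the field is ΔV = −Ed = -2.37×10⁴ V.
W_ext = qΔV = 0.196 J.

0.196 J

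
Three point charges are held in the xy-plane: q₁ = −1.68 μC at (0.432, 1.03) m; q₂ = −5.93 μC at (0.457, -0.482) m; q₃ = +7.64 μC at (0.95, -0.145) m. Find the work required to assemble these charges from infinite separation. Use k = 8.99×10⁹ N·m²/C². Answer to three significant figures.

The work to assemble the configuration equals its total potential energy, U = Σ kqᵢqⱼ/rᵢⱼ over all pairs.
Pair separations: r₁₂ = 1.51 m, r₁₃ = 1.28 m, r₂₃ = 0.597 m.
U = (0.0592) + (-0.0899) + (-0.682) = -0.713 J.

-0.713 J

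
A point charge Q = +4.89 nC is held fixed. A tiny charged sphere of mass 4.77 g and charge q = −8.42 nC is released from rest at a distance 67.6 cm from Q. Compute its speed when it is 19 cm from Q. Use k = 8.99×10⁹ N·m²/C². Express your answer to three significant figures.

0.0242 m/s

Only the electrostatic force acts, so mechanical energy is conserved: ½mv² = U₁ − U₂ = kQq(1/r₁ − 1/r₂).
U₁ − U₂ = (8.99×10⁹ N·m²/C²)(4.89×10⁻⁹ C)(-8.42×10⁻⁹ C)(1/0.676 − 1/0.190) = 1.40×10⁻⁶ J.
v = √(2·1.40×10⁻⁶/4.77×10⁻³) = 0.0242 m/s.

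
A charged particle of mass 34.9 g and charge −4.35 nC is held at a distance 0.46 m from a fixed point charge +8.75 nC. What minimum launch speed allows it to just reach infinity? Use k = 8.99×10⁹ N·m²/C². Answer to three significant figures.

To just escape, total mechanical energy must reach zero at infinity: ½mv²_min + U = 0, so ½mv²_min = −U = |kQq|/r.
|U| = |kQq|/r = (8.99×10⁹ N·m²/C²)(8.75×10⁻⁹)(4.35×10⁻⁹)/(0.460) = 7.44×10⁻⁷ J.
v_min = √(2|U|/m) = √(2·7.44×10⁻⁷/0.0349) = 6.53×10⁻³ m/s.

6.53×10⁻³ m/s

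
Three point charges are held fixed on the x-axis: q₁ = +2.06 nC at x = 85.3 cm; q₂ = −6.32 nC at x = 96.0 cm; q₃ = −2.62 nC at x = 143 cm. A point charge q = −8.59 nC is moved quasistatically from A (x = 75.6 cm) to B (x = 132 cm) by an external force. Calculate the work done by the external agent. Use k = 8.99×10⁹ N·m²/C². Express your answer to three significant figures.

1.80×10⁻⁶ J

For quasistatic motion the external work equals the change in potential energy: W_ext = qΔV = q(V_B − V_A).
At A: distances to the source charges are 0.0970 m, 0.204 m, 0.674 m; V_A = Σ kqᵢ/rᵢ = -123 V.
At B: distances to the source charges are 0.467 m, 0.360 m, 0.110 m; V_B = Σ kqᵢ/rᵢ = -332 V.
ΔV = V_B − V_A = -210 V.
W_ext = qΔV = (-8.59×10⁻⁹ C)(-210 V) = 1.80×10⁻⁶ J.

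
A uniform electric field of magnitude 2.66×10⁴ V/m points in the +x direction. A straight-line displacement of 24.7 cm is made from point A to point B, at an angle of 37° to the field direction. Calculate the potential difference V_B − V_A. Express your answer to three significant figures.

Only the component of displacement along E changes the potential: ΔV = −E·d·cosθ.
ΔV = −(2.66×10⁴ V/m)(0.247 m)cos37° = -5250 V.

-5250 V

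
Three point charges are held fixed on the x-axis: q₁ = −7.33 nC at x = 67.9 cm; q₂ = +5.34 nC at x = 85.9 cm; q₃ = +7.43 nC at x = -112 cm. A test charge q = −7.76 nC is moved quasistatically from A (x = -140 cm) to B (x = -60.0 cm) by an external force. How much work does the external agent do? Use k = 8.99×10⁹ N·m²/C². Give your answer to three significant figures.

For quasistatic motion the external work equals the change in potential energy: W_ext = qΔV = q(V_B − V_A).
At A: distances to the source charges are 2.08 m, 2.26 m, 0.280 m; V_A = Σ kqᵢ/rᵢ = 228 V.
At B: distances to the source charges are 1.28 m, 1.46 m, 0.520 m; V_B = Σ kqᵢ/rᵢ = 110 V.
ΔV = V_B − V_A = -118 V.
W_ext = qΔV = (-7.76×10⁻⁹ C)(-118 V) = 9.18×10⁻⁷ J.

9.18×10⁻⁷ J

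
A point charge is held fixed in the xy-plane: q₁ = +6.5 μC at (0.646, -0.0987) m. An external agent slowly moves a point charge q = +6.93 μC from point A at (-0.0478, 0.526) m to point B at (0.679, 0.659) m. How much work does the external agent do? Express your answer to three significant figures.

0.100 J

For quasistatic motion the external work equals the change in potential energy: W_ext = qΔV = q(V_B − V_A).
At A: distance to the source charge is 0.934 m; V_A = kq₁/r = 6.26×10⁴ V.
At B: distance to the source charge is 0.758 m; V_B = kq₁/r = 7.70×10⁴ V.
ΔV = V_B − V_A = 1.45×10⁴ V.
W_ext = qΔV = (6.93×10⁻⁶ C)(1.45×10⁴ V) = 0.100 J.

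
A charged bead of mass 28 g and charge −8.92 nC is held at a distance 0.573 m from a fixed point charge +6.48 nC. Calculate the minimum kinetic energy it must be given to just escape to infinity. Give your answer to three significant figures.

To just escape, total mechanical energy must reach zero at infinity: ½mv²_min + U = 0, so ½mv²_min = −U = |kQq|/r.
|U| = |kQq|/r = (8.99×10⁹ N·m²/C²)(6.48×10⁻⁹)(8.92×10⁻⁹)/(0.573) = 9.07×10⁻⁷ J.

9.07×10⁻⁷ J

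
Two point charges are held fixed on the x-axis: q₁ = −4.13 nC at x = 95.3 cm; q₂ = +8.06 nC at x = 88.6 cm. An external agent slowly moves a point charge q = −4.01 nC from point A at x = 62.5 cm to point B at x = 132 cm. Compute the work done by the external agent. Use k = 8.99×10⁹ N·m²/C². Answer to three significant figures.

3.96×10⁻⁷ J

For quasistatic motion the external work equals the change in potential energy: W_ext = qΔV = q(V_B − V_A).
At A: distances to the source charges are 0.328 m, 0.261 m; V_A = Σ kqᵢ/rᵢ = 164 V.
At B: distances to the source charges are 0.367 m, 0.434 m; V_B = Σ kqᵢ/rᵢ = 65.8 V.
ΔV = V_B − V_A = -98.6 V.
W_ext = qΔV = (-4.01×10⁻⁹ C)(-98.6 V) = 3.96×10⁻⁷ J.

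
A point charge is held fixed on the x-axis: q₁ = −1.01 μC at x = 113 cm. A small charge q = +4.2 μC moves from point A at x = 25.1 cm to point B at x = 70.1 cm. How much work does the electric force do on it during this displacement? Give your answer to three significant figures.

The work done by the electric force is W_field = −ΔU = −q(V_B − V_A) = q(V_A − V_B).
At A: distance to the source charge is 0.879 m; V_A = kq₁/r = -1.03×10⁴ V.
At B: distance to the source charge is 0.429 m; V_B = kq₁/r = -2.12×10⁴ V.
ΔV = V_B − V_A = -1.08×10⁴ V.
W_field = −qΔV = −(4.20×10⁻⁶ C)(-1.08×10⁴ V) = 0.0455 J.

0.0455 J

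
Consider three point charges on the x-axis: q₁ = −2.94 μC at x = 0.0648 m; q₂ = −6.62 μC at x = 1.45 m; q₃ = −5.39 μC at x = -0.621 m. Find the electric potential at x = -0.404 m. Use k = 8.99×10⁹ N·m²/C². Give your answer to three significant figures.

The total potential is the scalar sum of each charge's contribution, V = Σ kqᵢ/rᵢ.
Distances from the field point to each charge: r₁ = 0.469 m, r₂ = 1.85 m, r₃ = 0.217 m.
V = k[(-2.94×10⁻⁶)/(0.469) + (-6.62×10⁻⁶)/(1.85) + (-5.39×10⁻⁶)/(0.217)] = -3.12×10⁵ V.

-3.12×10⁵ V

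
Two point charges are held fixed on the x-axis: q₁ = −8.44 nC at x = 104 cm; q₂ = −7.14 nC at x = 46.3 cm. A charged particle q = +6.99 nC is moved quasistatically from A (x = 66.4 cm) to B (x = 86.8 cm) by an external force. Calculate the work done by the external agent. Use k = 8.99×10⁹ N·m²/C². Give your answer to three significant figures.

For quasistatic motion the external work equals the change in potential energy: W_ext = qΔV = q(V_B − V_A).
At A: distances to the source charges are 0.376 m, 0.201 m; V_A = Σ kqᵢ/rᵢ = -521 V.
At B: distances to the source charges are 0.172 m, 0.405 m; V_B = Σ kqᵢ/rᵢ = -600 V.
ΔV = V_B − V_A = -78.5 V.
W_ext = qΔV = (6.99×10⁻⁹ C)(-78.5 V) = -5.49×10⁻⁷ J.

-5.49×10⁻⁷ J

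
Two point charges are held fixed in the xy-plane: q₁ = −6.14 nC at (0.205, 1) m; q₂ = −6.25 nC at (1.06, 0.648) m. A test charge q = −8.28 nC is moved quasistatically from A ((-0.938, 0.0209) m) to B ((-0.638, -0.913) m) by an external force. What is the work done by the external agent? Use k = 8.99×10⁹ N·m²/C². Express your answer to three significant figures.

For quasistatic motion the external work equals the change in potential energy: W_ext = qΔV = q(V_B − V_A).
At A: distances to the source charges are 1.51 m, 2.09 m; V_A = Σ kqᵢ/rᵢ = -63.5 V.
At B: distances to the source charges are 2.09 m, 2.31 m; V_B = Σ kqᵢ/rᵢ = -50.8 V.
ΔV = V_B − V_A = 12.7 V.
W_ext = qΔV = (-8.28×10⁻⁹ C)(12.7 V) = -1.06×10⁻⁷ J.

-1.06×10⁻⁷ J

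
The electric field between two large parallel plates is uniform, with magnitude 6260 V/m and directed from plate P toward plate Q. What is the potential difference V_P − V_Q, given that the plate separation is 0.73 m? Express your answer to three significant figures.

4570 V

In a uniform field, potential decreases in the direction of E: ΔV = −E·d for a displacement d parallel to E.
Going from Q to P is a displacement of 0.73 m opposite to the field, so V_P − V_Q = +Ed = 4570 V.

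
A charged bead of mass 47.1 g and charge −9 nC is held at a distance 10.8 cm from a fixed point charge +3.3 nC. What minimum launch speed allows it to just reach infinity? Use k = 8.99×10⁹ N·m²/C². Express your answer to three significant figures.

To just escape, total mechanical energy must reach zero at infinity: ½mv²_min + U = 0, so ½mv²_min = −U = |kQq|/r.
|U| = |kQq|/r = (8.99×10⁹ N·m²/C²)(3.30×10⁻⁹)(9.00×10⁻⁹)/(0.108) = 2.47×10⁻⁶ J.
v_min = √(2|U|/m) = √(2·2.47×10⁻⁶/0.0471) = 0.0102 m/s.

0.0102 m/s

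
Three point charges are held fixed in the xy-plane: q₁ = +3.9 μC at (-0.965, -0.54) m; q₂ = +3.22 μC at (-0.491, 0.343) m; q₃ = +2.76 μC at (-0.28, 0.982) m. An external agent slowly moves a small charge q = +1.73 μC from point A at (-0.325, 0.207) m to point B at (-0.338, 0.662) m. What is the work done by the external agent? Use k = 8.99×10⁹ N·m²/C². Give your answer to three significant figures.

For quasistatic motion the external work equals the change in potential energy: W_ext = qΔV = q(V_B − V_A).
At A: distances to the source charges are 0.984 m, 0.215 m, 0.776 m; V_A = Σ kqᵢ/rᵢ = 2.02×10⁵ V.
At B: distances to the source charges are 1.36 m, 0.354 m, 0.325 m; V_B = Σ kqᵢ/rᵢ = 1.84×10⁵ V.
ΔV = V_B − V_A = -1.85×10⁴ V.
W_ext = qΔV = (1.73×10⁻⁶ C)(-1.85×10⁴ V) = -0.0320 J.

-0.0320 J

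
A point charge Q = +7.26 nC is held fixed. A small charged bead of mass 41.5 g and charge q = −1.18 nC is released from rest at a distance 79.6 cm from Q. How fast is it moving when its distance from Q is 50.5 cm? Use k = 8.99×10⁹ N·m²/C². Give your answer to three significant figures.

1.64×10⁻³ m/s

Only the electrostatic force acts, so mechanical energy is conserved: ½mv² = U₁ − U₂ = kQq(1/r₁ − 1/r₂).
U₁ − U₂ = (8.99×10⁹ N·m²/C²)(7.26×10⁻⁹ C)(-1.18×10⁻⁹ C)(1/0.796 − 1/0.505) = 5.58×10⁻⁸ J.
v = √(2·5.58×10⁻⁸/0.0415) = 1.64×10⁻³ m/s.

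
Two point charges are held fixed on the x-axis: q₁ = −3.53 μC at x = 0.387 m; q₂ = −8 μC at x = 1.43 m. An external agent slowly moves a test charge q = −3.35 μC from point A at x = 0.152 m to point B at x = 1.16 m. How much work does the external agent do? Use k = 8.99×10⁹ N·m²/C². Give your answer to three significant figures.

For quasistatic motion the external work equals the change in potential energy: W_ext = qΔV = q(V_B − V_A).
At A: distances to the source charges are 0.235 m, 1.28 m; V_A = Σ kqᵢ/rᵢ = -1.91×10⁵ V.
At B: distances to the source charges are 0.773 m, 0.270 m; V_B = Σ kqᵢ/rᵢ = -3.07×10⁵ V.
ΔV = V_B − V_A = -1.16×10⁵ V.
W_ext = qΔV = (-3.35×10⁻⁶ C)(-1.16×10⁵ V) = 0.389 J.

0.389 J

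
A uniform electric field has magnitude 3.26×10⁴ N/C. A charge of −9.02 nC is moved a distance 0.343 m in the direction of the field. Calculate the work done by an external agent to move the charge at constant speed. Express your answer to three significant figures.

1.01×10⁻⁴ J

The potential change for a displacement 0.343 m in the direction of the field is ΔV = −Ed = -1.12×10⁴ V.
W_ext = qΔV = 1.01×10⁻⁴ J.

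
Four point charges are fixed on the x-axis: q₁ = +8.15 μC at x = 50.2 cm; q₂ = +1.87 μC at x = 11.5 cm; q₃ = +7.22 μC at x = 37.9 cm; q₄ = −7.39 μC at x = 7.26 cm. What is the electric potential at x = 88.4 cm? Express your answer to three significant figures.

The total potential is the scalar sum of each charge's contribution, V = Σ kqᵢ/rᵢ.
Distances from the field point to each charge: r₁ = 0.382 m, r₂ = 0.769 m, r₃ = 0.505 m, r₄ = 0.811 m.
V = k[(8.15×10⁻⁶)/(0.382) + (1.87×10⁻⁶)/(0.769) + (7.22×10⁻⁶)/(0.505) + (-7.39×10⁻⁶)/(0.811)] = 2.60×10⁵ V.

2.60×10⁵ V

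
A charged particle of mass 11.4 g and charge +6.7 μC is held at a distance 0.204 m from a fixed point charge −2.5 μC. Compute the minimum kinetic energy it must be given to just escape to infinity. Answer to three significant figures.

To just escape, total mechanical energy must reach zero at infinity: ½mv²_min + U = 0, so ½mv²_min = −U = |kQq|/r.
|U| = |kQq|/r = (8.99×10⁹ N·m²/C²)(2.50×10⁻⁶)(6.70×10⁻⁶)/(0.204) = 0.738 J.

0.738 J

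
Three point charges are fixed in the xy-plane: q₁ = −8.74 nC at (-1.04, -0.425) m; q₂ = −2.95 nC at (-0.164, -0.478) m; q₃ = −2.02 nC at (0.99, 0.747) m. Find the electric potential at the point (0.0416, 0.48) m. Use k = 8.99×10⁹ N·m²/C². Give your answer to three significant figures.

-101 V

Electric potential is a scalar, so the contributions from each charge add algebraically: V = Σ kqᵢ/rᵢ.
Distances from the field point to each charge: r₁ = 1.41 m, r₂ = 0.980 m, r₃ = 0.985 m.
V = k[(-8.74×10⁻⁹)/(1.41) + (-2.95×10⁻⁹)/(0.980) + (-2.02×10⁻⁹)/(0.985)] = -101 V.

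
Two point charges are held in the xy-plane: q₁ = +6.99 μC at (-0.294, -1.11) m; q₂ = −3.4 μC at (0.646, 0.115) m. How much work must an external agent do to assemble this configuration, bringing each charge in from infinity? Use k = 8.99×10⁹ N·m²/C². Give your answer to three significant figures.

The work to assemble the configuration equals its total potential energy, U = Σ kqᵢqⱼ/rᵢⱼ over all pairs.
Pair separations: r₁₂ = 1.54 m.
U = (-0.138) = -0.138 J.

-0.138 J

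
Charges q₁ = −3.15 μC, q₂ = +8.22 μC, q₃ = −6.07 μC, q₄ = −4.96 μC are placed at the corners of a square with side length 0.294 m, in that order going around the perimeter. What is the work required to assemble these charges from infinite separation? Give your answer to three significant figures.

The work to assemble the configuration equals its total potential energy, U = Σ kqᵢqⱼ/rᵢⱼ over all pairs.
The four side pairs have separation 0.294 m and the two diagonal pairs 0.416 m.
Summing all 6 pair terms gives U = -1.39 J.

-1.39 J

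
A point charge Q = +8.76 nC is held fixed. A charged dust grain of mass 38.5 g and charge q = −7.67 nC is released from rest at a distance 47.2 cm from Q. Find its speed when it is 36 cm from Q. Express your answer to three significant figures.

4.55×10⁻³ m/s

Only the electrostatic force acts, so mechanical energy is conserved: ½mv² = U₁ − U₂ = kQq(1/r₁ − 1/r₂).
U₁ − U₂ = (8.99×10⁹ N·m²/C²)(8.76×10⁻⁹ C)(-7.67×10⁻⁹ C)(1/0.472 − 1/0.360) = 3.98×10⁻⁷ J.
v = √(2·3.98×10⁻⁷/0.0385) = 4.55×10⁻³ m/s.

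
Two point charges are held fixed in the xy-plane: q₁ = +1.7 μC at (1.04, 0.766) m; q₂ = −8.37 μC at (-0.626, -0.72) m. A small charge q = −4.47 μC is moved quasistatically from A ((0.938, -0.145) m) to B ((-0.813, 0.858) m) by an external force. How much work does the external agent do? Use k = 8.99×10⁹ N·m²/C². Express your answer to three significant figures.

0.0475 J

For quasistatic motion the external work equals the change in potential energy: W_ext = qΔV = q(V_B − V_A).
At A: distances to the source charges are 0.917 m, 1.67 m; V_A = Σ kqᵢ/rᵢ = -2.85×10⁴ V.
At B: distances to the source charges are 1.86 m, 1.59 m; V_B = Σ kqᵢ/rᵢ = -3.91×10⁴ V.
ΔV = V_B − V_A = -1.06×10⁴ V.
W_ext = qΔV = (-4.47×10⁻⁶ C)(-1.06×10⁴ V) = 0.0475 J.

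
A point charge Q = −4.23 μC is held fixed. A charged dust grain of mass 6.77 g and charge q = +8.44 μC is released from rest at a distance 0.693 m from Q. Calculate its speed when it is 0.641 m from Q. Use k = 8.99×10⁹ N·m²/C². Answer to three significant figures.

3.33 m/s

Only the electrostatic force acts, so mechanical energy is conserved: ½mv² = U₁ − U₂ = kQq(1/r₁ − 1/r₂).
U₁ − U₂ = (8.99×10⁹ N·m²/C²)(-4.23×10⁻⁶ C)(8.44×10⁻⁶ C)(1/0.693 − 1/0.641) = 0.0376 J.
v = √(2·0.0376/6.77×10⁻³) = 3.33 m/s.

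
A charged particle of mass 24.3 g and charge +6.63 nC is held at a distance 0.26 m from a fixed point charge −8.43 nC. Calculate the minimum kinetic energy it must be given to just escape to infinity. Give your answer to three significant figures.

To just escape, total mechanical energy must reach zero at infinity: ½mv²_min + U = 0, so ½mv²_min = −U = |kQq|/r.
|U| = |kQq|/r = (8.99×10⁹ N·m²/C²)(8.43×10⁻⁹)(6.63×10⁻⁹)/(0.260) = 1.93×10⁻⁶ J.

1.93×10⁻⁶ J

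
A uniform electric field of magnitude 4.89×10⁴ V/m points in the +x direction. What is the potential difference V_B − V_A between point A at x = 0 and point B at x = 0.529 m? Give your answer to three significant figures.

In a uniform field, potential decreases in the direction of E: V_B − V_A = −E·Δx.
V_B − V_A = −(4.89×10⁴ V/m)(0.529 m) = -2.59×10⁴ V.

-2.59×10⁴ V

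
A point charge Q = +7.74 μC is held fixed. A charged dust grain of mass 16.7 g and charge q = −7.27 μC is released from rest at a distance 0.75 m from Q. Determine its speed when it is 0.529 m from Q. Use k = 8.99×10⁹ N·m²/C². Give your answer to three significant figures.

Only the electrostatic force acts, so mechanical energy is conserved: ½mv² = U₁ − U₂ = kQq(1/r₁ − 1/r₂).
U₁ − U₂ = (8.99×10⁹ N·m²/C²)(7.74×10⁻⁶ C)(-7.27×10⁻⁶ C)(1/0.750 − 1/0.529) = 0.282 J.
v = √(2·0.282/0.0167) = 5.81 m/s.

5.81 m/s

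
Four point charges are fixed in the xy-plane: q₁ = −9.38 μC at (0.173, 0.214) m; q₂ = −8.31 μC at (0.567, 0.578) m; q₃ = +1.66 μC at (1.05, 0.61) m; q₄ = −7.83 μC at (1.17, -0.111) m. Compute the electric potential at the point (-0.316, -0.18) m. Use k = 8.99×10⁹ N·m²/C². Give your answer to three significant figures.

The total potential is the scalar sum of each charge's contribution, V = Σ kqᵢ/rᵢ.
Distances from the field point to each charge: r₁ = 0.628 m, r₂ = 1.16 m, r₃ = 1.58 m, r₄ = 1.49 m.
V = k[(-9.38×10⁻⁶)/(0.628) + (-8.31×10⁻⁶)/(1.16) + (1.66×10⁻⁶)/(1.58) + (-7.83×10⁻⁶)/(1.49)] = -2.36×10⁵ V.

-2.36×10⁵ V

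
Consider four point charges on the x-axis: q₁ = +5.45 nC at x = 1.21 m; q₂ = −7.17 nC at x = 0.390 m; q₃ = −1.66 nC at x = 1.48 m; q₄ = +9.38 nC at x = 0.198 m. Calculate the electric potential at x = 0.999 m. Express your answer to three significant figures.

201 V

The total potential is the scalar sum of each charge's contribution, V = Σ kqᵢ/rᵢ.
Distances from the field point to each charge: r₁ = 0.211 m, r₂ = 0.609 m, r₃ = 0.481 m, r₄ = 0.801 m.
V = k[(5.45×10⁻⁹)/(0.211) + (-7.17×10⁻⁹)/(0.609) + (-1.66×10⁻⁹)/(0.481) + (9.38×10⁻⁹)/(0.801)] = 201 V.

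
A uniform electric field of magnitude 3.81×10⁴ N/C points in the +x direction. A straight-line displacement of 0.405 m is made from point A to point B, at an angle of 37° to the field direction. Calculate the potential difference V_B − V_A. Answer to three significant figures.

-1.23×10⁴ V

Only the component of displacement along E changes the potential: ΔV = −E·d·cosθ.
ΔV = −(3.81×10⁴ V/m)(0.405 m)cos37° = -1.23×10⁴ V.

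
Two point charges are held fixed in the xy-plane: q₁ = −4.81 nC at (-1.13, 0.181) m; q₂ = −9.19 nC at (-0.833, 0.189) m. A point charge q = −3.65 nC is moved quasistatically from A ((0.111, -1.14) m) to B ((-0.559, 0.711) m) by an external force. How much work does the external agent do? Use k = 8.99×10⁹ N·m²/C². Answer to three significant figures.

4.42×10⁻⁷ J

For quasistatic motion the external work equals the change in potential energy: W_ext = qΔV = q(V_B − V_A).
At A: distances to the source charges are 1.81 m, 1.63 m; V_A = Σ kqᵢ/rᵢ = -74.5 V.
At B: distances to the source charges are 0.779 m, 0.590 m; V_B = Σ kqᵢ/rᵢ = -196 V.
ΔV = V_B − V_A = -121 V.
W_ext = qΔV = (-3.65×10⁻⁹ C)(-121 V) = 4.42×10⁻⁷ J.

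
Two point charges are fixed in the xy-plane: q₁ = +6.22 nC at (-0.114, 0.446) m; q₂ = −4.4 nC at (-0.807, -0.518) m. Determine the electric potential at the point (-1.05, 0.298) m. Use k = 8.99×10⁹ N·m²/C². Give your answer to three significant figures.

The total potential is the scalar sum of each charge's contribution, V = Σ kqᵢ/rᵢ.
Distances from the field point to each charge: r₁ = 0.948 m, r₂ = 0.851 m.
V = k[(6.22×10⁻⁹)/(0.948) + (-4.40×10⁻⁹)/(0.851)] = 12.5 V.

12.5 V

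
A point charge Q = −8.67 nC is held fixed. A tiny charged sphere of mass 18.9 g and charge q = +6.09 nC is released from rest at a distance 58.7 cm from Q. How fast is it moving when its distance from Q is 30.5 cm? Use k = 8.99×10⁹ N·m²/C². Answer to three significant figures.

8.89×10⁻³ m/s

Only the electrostatic force acts, so mechanical energy is conserved: ½mv² = U₁ − U₂ = kQq(1/r₁ − 1/r₂).
U₁ − U₂ = (8.99×10⁹ N·m²/C²)(-8.67×10⁻⁹ C)(6.09×10⁻⁹ C)(1/0.587 − 1/0.305) = 7.48×10⁻⁷ J.
v = √(2·7.48×10⁻⁷/0.0189) = 8.89×10⁻³ m/s.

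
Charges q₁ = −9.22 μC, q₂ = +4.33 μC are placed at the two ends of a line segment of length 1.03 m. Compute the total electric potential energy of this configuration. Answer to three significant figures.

-0.348 J

The work to assemble the configuration equals its total potential energy, U = Σ kqᵢqⱼ/rᵢⱼ over all pairs.
The separation is r = 1.03 m.
U = (-0.348) = -0.348 J.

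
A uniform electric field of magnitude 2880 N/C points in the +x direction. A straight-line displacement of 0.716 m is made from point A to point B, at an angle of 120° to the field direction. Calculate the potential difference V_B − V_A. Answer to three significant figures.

1030 V

Only the component of displacement along E changes the potential: ΔV = −E·d·cosθ.
ΔV = −(2880 V/m)(0.716 m)cos120° = 1030 V.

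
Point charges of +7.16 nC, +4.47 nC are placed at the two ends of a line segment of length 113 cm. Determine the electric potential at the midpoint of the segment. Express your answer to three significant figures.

The total potential is the scalar sum of each charge's contribution, V = Σ kqᵢ/rᵢ.
Each charge is 0.565 m from the midpoint.
V = k[(7.16×10⁻⁹)/(0.565) + (4.47×10⁻⁹)/(0.565)] = 185 V.

185 V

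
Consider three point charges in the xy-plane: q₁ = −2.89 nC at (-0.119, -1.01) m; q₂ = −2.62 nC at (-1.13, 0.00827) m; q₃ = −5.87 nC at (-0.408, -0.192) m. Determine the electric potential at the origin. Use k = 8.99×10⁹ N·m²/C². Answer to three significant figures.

The total potential is the scalar sum of each charge's contribution, V = Σ kqᵢ/rᵢ.
Distances from the field point to each charge: r₁ = 1.02 m, r₂ = 1.13 m, r₃ = 0.451 m.
V = k[(-2.89×10⁻⁹)/(1.02) + (-2.62×10⁻⁹)/(1.13) + (-5.87×10⁻⁹)/(0.451)] = -163 V.

-163 V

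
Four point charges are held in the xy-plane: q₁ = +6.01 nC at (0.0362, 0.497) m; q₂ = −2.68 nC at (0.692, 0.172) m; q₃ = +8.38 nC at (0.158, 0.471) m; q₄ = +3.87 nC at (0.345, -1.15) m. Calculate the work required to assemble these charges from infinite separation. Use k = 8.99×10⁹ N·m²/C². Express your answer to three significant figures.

3.34×10⁻⁶ J

The assembly work is the sum of pairwise potential energies, U = Σ_{i<j} kqᵢqⱼ/rᵢⱼ.
Pair separations: r₁₂ = 0.732 m, r₁₃ = 0.125 m, r₁₄ = 1.68 m, r₂₃ = 0.612 m, r₂₄ = 1.37 m, r₃₄ = 1.63 m.
Summing all 6 pair terms gives U = 3.34×10⁻⁶ J.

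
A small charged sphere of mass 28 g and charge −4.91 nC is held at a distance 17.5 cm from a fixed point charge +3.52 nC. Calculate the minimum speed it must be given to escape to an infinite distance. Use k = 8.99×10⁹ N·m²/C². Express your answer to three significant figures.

To just escape, total mechanical energy must reach zero at infinity: ½mv²_min + U = 0, so ½mv²_min = −U = |kQq|/r.
|U| = |kQq|/r = (8.99×10⁹ N·m²/C²)(3.52×10⁻⁹)(4.91×10⁻⁹)/(0.175) = 8.88×10⁻⁷ J.
v_min = √(2|U|/m) = √(2·8.88×10⁻⁷/0.0280) = 7.96×10⁻³ m/s.

7.96×10⁻³ m/s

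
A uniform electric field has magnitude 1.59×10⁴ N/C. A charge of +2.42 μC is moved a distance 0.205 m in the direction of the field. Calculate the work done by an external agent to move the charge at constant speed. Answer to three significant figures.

The potential change for a displacement 0.205 m in the direction of the field is ΔV = −Ed = -3260 V.
W_ext = qΔV = -7.89×10⁻³ J.

-7.89×10⁻³ J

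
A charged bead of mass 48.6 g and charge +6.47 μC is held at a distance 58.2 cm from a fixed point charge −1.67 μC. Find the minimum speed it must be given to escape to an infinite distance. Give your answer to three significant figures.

To just escape, total mechanical energy must reach zero at infinity: ½mv²_min + U = 0, so ½mv²_min = −U = |kQq|/r.
|U| = |kQq|/r = (8.99×10⁹ N·m²/C²)(1.67×10⁻⁶)(6.47×10⁻⁶)/(0.582) = 0.167 J.
v_min = √(2|U|/m) = √(2·0.167/0.0486) = 2.62 m/s.

2.62 m/s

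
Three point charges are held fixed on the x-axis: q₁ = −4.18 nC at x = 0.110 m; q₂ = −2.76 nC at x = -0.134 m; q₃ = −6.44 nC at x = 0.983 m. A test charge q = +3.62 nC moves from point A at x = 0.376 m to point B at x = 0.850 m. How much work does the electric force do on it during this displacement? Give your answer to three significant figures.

The work done by the electric force is W_field = −ΔU = −q(V_B − V_A) = q(V_A − V_B).
At A: distances to the source charges are 0.266 m, 0.510 m, 0.607 m; V_A = Σ kqᵢ/rᵢ = -285 V.
At B: distances to the source charges are 0.740 m, 0.984 m, 0.133 m; V_B = Σ kqᵢ/rᵢ = -511 V.
ΔV = V_B − V_A = -226 V.
W_field = −qΔV = −(3.62×10⁻⁹ C)(-226 V) = 8.18×10⁻⁷ J.

8.18×10⁻⁷ J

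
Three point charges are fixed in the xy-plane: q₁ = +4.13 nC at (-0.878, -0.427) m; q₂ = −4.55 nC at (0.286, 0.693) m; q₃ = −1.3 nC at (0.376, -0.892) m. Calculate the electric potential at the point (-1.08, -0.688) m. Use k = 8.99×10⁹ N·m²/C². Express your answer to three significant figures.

The total potential is the scalar sum of each charge's contribution, V = Σ kqᵢ/rᵢ.
Distances from the field point to each charge: r₁ = 0.330 m, r₂ = 1.94 m, r₃ = 1.47 m.
V = k[(4.13×10⁻⁹)/(0.330) + (-4.55×10⁻⁹)/(1.94) + (-1.30×10⁻⁹)/(1.47)] = 83.5 V.

83.5 V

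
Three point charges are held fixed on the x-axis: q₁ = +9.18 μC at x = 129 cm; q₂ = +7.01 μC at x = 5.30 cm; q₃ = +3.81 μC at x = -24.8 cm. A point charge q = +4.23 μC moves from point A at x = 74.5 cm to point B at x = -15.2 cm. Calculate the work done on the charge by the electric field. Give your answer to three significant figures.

The work done by the electric force is W_field = −ΔU = −q(V_B − V_A) = q(V_A − V_B).
At A: distances to the source charges are 0.545 m, 0.692 m, 0.993 m; V_A = Σ kqᵢ/rᵢ = 2.77×10⁵ V.
At B: distances to the source charges are 1.44 m, 0.205 m, 0.0960 m; V_B = Σ kqᵢ/rᵢ = 7.21×10⁵ V.
ΔV = V_B − V_A = 4.44×10⁵ V.
W_field = −qΔV = −(4.23×10⁻⁶ C)(4.44×10⁵ V) = -1.88 J.

-1.88 J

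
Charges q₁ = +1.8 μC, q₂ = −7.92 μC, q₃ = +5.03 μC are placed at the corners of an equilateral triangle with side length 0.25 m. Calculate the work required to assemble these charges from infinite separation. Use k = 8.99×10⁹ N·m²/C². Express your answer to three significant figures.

The assembly work is the sum of pairwise potential energies, U = Σ_{i<j} kqᵢqⱼ/rᵢⱼ.
All three pair separations equal the side length, 0.250 m.
U = (-0.513) + (0.326) + (-1.43) = -1.62 J.

-1.62 J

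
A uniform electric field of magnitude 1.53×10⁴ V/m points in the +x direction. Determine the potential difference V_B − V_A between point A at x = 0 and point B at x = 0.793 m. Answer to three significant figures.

In a uniform field, potential decreases in the direction of E: V_B − V_A = −E·Δx.
V_B − V_A = −(1.53×10⁴ V/m)(0.793 m) = -1.21×10⁴ V.

-1.21×10⁴ V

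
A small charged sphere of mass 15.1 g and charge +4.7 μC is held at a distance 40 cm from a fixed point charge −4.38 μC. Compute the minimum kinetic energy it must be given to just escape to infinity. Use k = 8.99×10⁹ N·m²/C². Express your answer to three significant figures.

0.463 J

To just escape, total mechanical energy must reach zero at infinity: ½mv²_min + U = 0, so ½mv²_min = −U = |kQq|/r.
|U| = |kQq|/r = (8.99×10⁹ N·m²/C²)(4.38×10⁻⁶)(4.70×10⁻⁶)/(0.400) = 0.463 J.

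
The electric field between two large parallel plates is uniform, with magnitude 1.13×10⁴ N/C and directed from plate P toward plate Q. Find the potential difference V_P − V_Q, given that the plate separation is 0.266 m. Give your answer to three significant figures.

3010 V

In a uniform field, potential decreases in the direction of E: ΔV = −E·d for a displacement d parallel to E.
Going from Q to P is a displacement of 0.266 m opposite to the field, so V_P − V_Q = +Ed = 3010 V.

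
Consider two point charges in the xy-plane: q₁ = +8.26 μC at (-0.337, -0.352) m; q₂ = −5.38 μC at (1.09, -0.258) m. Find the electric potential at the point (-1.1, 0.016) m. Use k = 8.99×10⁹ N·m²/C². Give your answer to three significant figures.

6.57×10⁴ V

The total potential is the scalar sum of each charge's contribution, V = Σ kqᵢ/rᵢ.
Distances from the field point to each charge: r₁ = 0.847 m, r₂ = 2.21 m.
V = k[(8.26×10⁻⁶)/(0.847) + (-5.38×10⁻⁶)/(2.21)] = 6.57×10⁴ V.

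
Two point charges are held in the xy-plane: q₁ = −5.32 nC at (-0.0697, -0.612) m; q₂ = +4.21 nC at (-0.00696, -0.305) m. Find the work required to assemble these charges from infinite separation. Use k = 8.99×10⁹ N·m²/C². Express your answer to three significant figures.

-6.43×10⁻⁷ J

The work to assemble the configuration equals its total potential energy, U = Σ kqᵢqⱼ/rᵢⱼ over all pairs.
Pair separations: r₁₂ = 0.313 m.
U = (-6.43×10⁻⁷) = -6.43×10⁻⁷ J.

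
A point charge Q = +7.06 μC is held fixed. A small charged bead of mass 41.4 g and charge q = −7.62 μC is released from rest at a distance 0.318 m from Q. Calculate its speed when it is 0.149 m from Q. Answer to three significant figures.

9.13 m/s

Only the electrostatic force acts, so mechanical energy is conserved: ½mv² = U₁ − U₂ = kQq(1/r₁ − 1/r₂).
U₁ − U₂ = (8.99×10⁹ N·m²/C²)(7.06×10⁻⁶ C)(-7.62×10⁻⁶ C)(1/0.318 − 1/0.149) = 1.73 J.
v = √(2·1.73/0.0414) = 9.13 m/s.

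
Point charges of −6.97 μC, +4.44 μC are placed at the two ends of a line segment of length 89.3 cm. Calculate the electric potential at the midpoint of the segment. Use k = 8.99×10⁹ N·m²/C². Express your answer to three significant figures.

-5.09×10⁴ V

The total potential is the scalar sum of each charge's contribution, V = Σ kqᵢ/rᵢ.
Each charge is 0.447 m from the midpoint.
V = k[(-6.97×10⁻⁶)/(0.447) + (4.44×10⁻⁶)/(0.447)] = -5.09×10⁴ V.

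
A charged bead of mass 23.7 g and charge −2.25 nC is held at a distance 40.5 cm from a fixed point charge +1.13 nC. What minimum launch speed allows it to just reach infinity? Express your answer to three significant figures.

2.18×10⁻³ m/s

To just escape, total mechanical energy must reach zero at infinity: ½mv²_min + U = 0, so ½mv²_min = −U = |kQq|/r.
|U| = |kQq|/r = (8.99×10⁹ N·m²/C²)(1.13×10⁻⁹)(2.25×10⁻⁹)/(0.405) = 5.64×10⁻⁸ J.
v_min = √(2|U|/m) = √(2·5.64×10⁻⁸/0.0237) = 2.18×10⁻³ m/s.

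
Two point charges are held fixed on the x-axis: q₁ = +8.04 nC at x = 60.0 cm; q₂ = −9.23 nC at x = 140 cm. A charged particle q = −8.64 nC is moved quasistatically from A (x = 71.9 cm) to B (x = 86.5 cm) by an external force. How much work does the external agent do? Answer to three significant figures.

For quasistatic motion the external work equals the change in potential energy: W_ext = qΔV = q(V_B − V_A).
At A: distances to the source charges are 0.119 m, 0.681 m; V_A = Σ kqᵢ/rᵢ = 486 V.
At B: distances to the source charges are 0.265 m, 0.535 m; V_B = Σ kqᵢ/rᵢ = 118 V.
ΔV = V_B − V_A = -368 V.
W_ext = qΔV = (-8.64×10⁻⁹ C)(-368 V) = 3.18×10⁻⁶ J.

3.18×10⁻⁶ J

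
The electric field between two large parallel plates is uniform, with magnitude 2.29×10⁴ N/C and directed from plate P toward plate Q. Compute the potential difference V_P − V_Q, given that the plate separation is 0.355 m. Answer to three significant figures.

In a uniform field, potential decreases in the direction of E: ΔV = −E·d for a displacement d parallel to E.
Going from Q to P is a displacement of 0.355 m opposite to the field, so V_P − V_Q = +Ed = 8130 V.

8130 V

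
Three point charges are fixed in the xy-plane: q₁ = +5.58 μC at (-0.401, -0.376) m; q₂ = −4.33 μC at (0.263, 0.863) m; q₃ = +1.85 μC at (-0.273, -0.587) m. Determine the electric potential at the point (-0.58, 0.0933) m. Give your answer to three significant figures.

Electric potential is a scalar, so the contributions from each charge add algebraically: V = Σ kqᵢ/rᵢ.
Distances from the field point to each charge: r₁ = 0.502 m, r₂ = 1.14 m, r₃ = 0.746 m.
V = k[(5.58×10⁻⁶)/(0.502) + (-4.33×10⁻⁶)/(1.14) + (1.85×10⁻⁶)/(0.746)] = 8.81×10⁴ V.

8.81×10⁴ V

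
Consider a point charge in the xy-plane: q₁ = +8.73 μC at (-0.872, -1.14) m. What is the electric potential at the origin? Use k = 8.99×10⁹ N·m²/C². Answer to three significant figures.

Electric potential is a scalar, so the contributions from each charge add algebraically: V = Σ kqᵢ/rᵢ.
Distances from the field point to each charge: r₁ = 1.44 m.
V = k[(8.73×10⁻⁶)/(1.44)] = 5.47×10⁴ V.

5.47×10⁴ V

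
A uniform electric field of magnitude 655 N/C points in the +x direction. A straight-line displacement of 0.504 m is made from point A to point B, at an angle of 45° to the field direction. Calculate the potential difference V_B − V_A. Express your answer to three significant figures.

-233 V

Only the component of displacement along E changes the potential: ΔV = −E·d·cosθ.
ΔV = −(655 V/m)(0.504 m)cos45° = -233 V.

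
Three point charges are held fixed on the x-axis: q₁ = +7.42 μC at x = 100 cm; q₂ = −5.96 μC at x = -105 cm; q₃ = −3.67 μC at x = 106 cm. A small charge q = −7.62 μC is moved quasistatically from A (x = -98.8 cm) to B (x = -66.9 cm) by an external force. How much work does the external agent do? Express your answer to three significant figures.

-5.54 J

For quasistatic motion the external work equals the change in potential energy: W_ext = qΔV = q(V_B − V_A).
At A: distances to the source charges are 1.99 m, 0.0620 m, 2.05 m; V_A = Σ kqᵢ/rᵢ = -8.47×10⁵ V.
At B: distances to the source charges are 1.67 m, 0.381 m, 1.73 m; V_B = Σ kqᵢ/rᵢ = -1.20×10⁵ V.
ΔV = V_B − V_A = 7.27×10⁵ V.
W_ext = qΔV = (-7.62×10⁻⁶ C)(7.27×10⁵ V) = -5.54 J.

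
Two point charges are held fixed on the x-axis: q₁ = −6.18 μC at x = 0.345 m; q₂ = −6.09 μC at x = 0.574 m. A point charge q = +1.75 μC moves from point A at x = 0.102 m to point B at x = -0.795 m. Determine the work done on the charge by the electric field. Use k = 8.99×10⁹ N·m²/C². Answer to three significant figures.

-0.448 J

The work done by the electric force is W_field = −ΔU = −q(V_B − V_A) = q(V_A − V_B).
At A: distances to the source charges are 0.243 m, 0.472 m; V_A = Σ kqᵢ/rᵢ = -3.45×10⁵ V.
At B: distances to the source charges are 1.14 m, 1.37 m; V_B = Σ kqᵢ/rᵢ = -8.87×10⁴ V.
ΔV = V_B − V_A = 2.56×10⁵ V.
W_field = −qΔV = −(1.75×10⁻⁶ C)(2.56×10⁵ V) = -0.448 J.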